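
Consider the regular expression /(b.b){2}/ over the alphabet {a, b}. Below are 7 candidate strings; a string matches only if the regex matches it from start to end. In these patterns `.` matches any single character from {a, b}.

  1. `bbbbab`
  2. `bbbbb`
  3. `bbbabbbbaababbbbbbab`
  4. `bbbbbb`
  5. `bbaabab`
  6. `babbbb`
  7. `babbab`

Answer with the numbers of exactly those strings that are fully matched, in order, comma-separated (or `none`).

1 → match
2 → no match
3 → no match
4 → match
5 → no match
6 → match
7 → match

1, 4, 6, 7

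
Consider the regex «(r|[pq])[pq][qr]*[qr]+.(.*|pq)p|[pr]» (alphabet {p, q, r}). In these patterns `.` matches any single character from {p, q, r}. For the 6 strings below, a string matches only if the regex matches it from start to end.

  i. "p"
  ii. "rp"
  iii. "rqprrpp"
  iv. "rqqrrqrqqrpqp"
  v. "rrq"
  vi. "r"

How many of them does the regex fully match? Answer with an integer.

i → match
ii → no match
iii → no match
iv → match
v → no match
vi → match
Total matched: 3

3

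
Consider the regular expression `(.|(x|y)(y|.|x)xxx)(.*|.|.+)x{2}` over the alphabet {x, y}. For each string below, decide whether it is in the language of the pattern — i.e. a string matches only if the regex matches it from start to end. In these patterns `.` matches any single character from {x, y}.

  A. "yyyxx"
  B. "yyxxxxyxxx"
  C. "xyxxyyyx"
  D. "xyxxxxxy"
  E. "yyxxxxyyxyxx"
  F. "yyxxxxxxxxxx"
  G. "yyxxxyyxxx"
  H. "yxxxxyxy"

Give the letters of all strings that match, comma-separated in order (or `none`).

A → match
B → match
C → no match
D → no match — must end with "x"
E → match
F → match
G → match
H → no match — must end with "x"

A, B, E, F, G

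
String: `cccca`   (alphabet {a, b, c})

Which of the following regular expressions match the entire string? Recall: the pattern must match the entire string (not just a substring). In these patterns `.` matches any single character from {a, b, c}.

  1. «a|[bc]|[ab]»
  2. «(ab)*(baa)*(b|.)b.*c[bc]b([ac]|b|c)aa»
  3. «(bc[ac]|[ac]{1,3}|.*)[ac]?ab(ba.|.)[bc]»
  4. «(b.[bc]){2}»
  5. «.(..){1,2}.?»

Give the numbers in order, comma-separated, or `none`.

1 → no match
2 → no match — must end with `aa`
3 → no match
4 → no match — must start with `b`
5 → match

5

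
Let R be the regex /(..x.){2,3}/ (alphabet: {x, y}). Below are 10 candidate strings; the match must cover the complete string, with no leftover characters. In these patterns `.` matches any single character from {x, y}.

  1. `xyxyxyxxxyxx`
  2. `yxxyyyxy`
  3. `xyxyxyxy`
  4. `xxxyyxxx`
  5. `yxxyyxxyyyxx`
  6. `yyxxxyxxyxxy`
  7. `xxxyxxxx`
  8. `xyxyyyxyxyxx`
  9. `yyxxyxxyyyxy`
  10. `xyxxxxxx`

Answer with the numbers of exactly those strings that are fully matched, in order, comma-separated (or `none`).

1 → match
2 → match
3 → match
4 → match
5 → match
6 → match
7 → match
8 → match
9 → match
10 → match

1, 2, 3, 4, 5, 6, 7, 8, 9, 10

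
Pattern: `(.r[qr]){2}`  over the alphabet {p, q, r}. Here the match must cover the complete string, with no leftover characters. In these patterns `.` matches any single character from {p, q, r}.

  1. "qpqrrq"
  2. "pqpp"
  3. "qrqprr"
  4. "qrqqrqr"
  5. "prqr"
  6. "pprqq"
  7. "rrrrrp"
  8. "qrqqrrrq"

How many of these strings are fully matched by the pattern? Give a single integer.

1

1 → no match
2 → no match
3 → match
4 → no match
5 → no match
6 → no match
7 → no match
8 → no match
Total matched: 1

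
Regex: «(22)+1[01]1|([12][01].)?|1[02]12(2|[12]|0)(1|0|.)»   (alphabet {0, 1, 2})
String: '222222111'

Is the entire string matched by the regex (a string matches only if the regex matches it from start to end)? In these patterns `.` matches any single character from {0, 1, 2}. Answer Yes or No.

Yes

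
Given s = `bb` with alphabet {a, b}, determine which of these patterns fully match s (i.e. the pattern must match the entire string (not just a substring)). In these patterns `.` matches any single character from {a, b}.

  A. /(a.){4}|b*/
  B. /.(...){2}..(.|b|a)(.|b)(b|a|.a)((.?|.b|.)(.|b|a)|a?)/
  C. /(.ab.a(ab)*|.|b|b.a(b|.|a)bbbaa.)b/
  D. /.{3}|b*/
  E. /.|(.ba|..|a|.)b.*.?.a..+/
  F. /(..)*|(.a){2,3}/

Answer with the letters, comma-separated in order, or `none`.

A → match
B → no match
C → match
D → match
E → no match
F → match

A, C, D, F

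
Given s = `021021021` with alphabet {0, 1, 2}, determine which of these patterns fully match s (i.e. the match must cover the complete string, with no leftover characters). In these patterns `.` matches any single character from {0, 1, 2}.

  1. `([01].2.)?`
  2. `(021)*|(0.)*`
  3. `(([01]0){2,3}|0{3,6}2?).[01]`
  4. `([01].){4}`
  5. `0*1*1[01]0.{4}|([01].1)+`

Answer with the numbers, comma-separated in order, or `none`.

2, 5

1 → no match
2 → match
3 → no match
4 → no match
5 → match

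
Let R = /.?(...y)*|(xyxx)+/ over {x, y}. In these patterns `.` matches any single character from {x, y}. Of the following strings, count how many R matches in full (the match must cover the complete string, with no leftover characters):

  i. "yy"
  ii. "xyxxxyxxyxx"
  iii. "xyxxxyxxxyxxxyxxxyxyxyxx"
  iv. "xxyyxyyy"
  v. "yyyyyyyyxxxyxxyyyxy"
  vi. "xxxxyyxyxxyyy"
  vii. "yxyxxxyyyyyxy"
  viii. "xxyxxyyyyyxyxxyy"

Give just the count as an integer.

1

i → no match
ii → no match
iii → no match
iv → match
v → no match
vi → no match
vii → no match
viii → no match
Total matched: 1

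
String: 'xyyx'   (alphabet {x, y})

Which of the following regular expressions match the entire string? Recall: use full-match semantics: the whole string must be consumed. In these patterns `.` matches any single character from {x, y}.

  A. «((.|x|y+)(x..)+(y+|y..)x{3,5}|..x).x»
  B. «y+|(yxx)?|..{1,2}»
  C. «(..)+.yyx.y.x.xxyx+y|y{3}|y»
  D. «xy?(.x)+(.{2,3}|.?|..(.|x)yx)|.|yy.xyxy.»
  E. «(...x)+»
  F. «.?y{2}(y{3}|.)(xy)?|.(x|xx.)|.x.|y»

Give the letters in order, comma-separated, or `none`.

D, E, F

A → no match
B → no match
C → no match
D → match
E → match
F → match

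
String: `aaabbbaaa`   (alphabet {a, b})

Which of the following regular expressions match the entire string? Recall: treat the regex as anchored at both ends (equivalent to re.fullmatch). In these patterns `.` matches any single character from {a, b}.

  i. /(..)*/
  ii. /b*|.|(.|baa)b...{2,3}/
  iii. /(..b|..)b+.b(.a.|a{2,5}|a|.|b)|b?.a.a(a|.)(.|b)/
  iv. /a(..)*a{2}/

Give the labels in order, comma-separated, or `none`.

i → no match
ii → no match
iii → no match
iv → match

iv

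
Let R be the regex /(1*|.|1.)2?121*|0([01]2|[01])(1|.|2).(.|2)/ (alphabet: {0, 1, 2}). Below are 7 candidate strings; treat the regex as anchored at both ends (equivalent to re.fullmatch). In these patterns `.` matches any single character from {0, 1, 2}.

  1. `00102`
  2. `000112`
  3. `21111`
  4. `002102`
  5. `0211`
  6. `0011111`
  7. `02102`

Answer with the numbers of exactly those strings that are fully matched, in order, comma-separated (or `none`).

1, 4

1 → match
2 → no match
3 → no match
4 → match
5 → no match
6 → no match
7 → no match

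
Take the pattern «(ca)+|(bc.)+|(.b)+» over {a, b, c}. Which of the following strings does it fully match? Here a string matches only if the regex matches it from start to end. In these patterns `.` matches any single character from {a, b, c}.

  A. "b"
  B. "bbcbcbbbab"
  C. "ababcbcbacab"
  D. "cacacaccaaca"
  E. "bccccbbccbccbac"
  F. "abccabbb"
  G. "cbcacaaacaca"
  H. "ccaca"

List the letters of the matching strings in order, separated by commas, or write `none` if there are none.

A → no match
B → match
C → no match
D → no match
E → no match
F → no match
G → no match
H → no match

B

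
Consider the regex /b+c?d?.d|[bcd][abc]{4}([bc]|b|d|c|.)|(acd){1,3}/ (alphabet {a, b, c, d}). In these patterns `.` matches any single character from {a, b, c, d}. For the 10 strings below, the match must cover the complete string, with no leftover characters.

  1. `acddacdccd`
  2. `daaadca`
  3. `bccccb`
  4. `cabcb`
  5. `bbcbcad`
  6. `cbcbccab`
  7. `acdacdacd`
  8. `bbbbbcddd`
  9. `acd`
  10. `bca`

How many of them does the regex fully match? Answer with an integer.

1 → no match
2 → no match
3 → match
4 → no match
5 → no match
6 → no match
7 → match
8 → match
9 → match
10 → no match
Total matched: 4

4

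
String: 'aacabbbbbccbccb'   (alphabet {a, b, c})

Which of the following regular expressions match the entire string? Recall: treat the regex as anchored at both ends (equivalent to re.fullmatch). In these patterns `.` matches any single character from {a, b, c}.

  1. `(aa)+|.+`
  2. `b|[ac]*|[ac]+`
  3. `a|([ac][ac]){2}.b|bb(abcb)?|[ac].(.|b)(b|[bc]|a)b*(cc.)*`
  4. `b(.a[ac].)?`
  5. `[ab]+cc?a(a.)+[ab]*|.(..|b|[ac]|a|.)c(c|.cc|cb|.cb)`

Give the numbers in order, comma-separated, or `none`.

1 → match
2 → no match
3 → match
4 → no match — must start with 'b'
5 → no match

1, 3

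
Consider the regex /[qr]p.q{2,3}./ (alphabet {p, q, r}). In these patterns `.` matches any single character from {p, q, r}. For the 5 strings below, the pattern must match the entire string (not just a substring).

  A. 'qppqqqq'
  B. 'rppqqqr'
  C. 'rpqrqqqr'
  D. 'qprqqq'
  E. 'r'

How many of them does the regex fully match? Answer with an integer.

3

A → match
B → match
C → no match
D → match
E → no match
Total matched: 3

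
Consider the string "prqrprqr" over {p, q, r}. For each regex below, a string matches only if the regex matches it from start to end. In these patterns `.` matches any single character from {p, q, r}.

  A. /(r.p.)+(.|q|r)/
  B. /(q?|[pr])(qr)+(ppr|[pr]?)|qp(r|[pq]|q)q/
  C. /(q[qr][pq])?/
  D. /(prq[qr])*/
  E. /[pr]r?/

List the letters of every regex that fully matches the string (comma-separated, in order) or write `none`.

A → no match — must start with "r"
B → no match
C → no match
D → match
E → no match

D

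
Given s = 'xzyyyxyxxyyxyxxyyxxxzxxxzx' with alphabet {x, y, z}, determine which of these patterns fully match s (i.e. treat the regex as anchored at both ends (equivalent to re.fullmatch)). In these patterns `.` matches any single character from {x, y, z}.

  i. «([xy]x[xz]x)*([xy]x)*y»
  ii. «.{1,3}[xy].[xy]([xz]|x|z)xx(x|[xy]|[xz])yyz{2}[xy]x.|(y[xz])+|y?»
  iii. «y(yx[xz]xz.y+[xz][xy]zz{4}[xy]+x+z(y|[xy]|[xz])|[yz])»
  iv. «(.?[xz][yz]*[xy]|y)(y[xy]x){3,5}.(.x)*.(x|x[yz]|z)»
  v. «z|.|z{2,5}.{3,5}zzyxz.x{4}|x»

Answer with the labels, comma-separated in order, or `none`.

i → no match — must end with 'y'
ii → no match
iii → no match — must start with 'y'
iv → match
v → no match

iv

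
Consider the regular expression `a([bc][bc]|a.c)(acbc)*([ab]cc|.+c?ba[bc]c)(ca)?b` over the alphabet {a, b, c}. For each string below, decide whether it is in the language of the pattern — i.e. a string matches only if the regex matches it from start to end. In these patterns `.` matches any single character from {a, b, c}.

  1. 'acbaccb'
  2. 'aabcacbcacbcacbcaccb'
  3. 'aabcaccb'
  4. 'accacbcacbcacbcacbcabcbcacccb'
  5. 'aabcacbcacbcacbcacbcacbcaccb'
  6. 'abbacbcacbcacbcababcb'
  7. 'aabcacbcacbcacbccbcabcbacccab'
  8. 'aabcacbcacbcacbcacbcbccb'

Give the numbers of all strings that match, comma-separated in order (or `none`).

1 → match
2 → match
3 → match
4 → no match
5 → match
6 → match
7 → match
8 → match

1, 2, 3, 5, 6, 7, 8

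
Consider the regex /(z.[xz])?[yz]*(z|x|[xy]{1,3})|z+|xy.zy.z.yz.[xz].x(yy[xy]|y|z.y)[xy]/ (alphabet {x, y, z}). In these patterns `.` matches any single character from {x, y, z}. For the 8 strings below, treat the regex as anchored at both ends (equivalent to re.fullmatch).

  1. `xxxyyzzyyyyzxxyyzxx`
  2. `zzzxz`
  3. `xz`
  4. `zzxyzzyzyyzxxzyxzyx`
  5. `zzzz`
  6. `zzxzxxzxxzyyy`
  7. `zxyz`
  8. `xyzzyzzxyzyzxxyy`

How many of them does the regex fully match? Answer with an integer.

2

1 → no match
2. `zzzxz` → no match
3. `xz` → no match
4 → no match
5. `zzzz` → match
6 → no match
7. `zxyz` → no match
8 → match
Total matched: 2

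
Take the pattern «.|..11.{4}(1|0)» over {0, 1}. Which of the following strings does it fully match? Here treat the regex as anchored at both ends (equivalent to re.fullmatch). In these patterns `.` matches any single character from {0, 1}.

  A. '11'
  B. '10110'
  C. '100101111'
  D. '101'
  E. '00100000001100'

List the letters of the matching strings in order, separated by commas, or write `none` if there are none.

none

A → no match
B → no match
C → no match
D → no match
E → no match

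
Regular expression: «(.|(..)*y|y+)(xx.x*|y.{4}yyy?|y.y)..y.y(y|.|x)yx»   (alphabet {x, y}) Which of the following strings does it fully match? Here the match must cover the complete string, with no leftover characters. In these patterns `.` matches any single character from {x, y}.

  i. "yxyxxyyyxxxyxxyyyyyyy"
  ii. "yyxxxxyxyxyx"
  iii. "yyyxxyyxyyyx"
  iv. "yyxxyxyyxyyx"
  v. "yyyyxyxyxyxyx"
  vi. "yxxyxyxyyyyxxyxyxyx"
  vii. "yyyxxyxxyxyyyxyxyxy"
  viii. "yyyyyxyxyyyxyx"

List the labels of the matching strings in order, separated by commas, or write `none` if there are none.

i → no match — must end with "yx"
ii → no match
iii → no match
iv → no match
v → no match
vi → no match
vii → no match — must end with "yx"
viii → no match

none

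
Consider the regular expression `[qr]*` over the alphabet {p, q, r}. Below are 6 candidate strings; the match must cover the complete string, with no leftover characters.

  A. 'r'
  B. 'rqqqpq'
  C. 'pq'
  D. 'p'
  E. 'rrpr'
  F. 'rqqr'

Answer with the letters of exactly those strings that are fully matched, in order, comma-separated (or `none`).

A → match
B → no match
C → no match
D → no match
E → no match
F → match

A, F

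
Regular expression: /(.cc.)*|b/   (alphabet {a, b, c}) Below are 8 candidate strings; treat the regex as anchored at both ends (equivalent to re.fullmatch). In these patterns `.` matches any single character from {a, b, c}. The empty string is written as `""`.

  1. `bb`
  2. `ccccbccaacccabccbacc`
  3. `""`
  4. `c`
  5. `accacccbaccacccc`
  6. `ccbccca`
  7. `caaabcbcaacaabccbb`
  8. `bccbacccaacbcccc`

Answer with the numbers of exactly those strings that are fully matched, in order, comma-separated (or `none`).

3, 5

1. `bb` → no match
2 → no match
3. `""` → match
4. `c` → no match
5 → match
6. `ccbccca` → no match
7 → no match
8 → no match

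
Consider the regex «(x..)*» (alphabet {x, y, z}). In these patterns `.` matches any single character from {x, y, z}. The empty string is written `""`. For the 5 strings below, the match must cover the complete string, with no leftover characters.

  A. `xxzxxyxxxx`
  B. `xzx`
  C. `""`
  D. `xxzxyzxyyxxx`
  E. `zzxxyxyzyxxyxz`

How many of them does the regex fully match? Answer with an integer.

3

A → no match
B → match
C → match
D → match
E → no match
Total matched: 3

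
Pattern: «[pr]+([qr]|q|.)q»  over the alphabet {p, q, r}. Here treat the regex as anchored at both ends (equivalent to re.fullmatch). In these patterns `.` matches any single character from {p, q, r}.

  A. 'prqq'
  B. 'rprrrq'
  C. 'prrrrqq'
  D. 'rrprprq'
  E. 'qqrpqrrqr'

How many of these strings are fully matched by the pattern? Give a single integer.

A. 'prqq' → match
B. 'rprrrq' → match
C. 'prrrrqq' → match
D. 'rrprprq' → match
E. 'qqrpqrrqr' → no match — must end with 'q'
Total matched: 4

4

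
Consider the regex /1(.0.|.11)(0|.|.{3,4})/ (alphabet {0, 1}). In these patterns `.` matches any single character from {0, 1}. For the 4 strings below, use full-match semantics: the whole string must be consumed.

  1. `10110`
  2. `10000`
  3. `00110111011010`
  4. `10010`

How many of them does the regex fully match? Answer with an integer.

3

1 → match
2 → match
3 → no match — must start with `1`
4 → match
Total matched: 3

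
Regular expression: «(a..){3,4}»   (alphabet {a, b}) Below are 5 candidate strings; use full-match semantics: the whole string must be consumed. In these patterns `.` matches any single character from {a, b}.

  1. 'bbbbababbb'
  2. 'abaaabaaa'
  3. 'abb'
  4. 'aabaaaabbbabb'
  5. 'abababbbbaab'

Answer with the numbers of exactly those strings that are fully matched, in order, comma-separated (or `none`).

2

1 → no match — must start with 'a'
2 → match
3 → no match
4 → no match
5 → no match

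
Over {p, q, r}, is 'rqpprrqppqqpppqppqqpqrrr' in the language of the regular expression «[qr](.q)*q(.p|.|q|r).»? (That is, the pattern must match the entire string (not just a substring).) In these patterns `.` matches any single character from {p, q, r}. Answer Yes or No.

No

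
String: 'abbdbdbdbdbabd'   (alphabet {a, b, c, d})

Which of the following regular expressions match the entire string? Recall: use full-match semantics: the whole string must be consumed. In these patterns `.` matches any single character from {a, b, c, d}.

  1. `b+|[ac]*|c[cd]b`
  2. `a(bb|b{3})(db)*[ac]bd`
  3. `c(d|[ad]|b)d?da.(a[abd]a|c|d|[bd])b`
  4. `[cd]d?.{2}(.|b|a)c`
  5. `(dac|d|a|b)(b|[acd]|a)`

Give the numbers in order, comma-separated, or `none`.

2

1 → no match
2 → match
3 → no match — must start with 'c'
4 → no match — must end with 'c'
5 → no match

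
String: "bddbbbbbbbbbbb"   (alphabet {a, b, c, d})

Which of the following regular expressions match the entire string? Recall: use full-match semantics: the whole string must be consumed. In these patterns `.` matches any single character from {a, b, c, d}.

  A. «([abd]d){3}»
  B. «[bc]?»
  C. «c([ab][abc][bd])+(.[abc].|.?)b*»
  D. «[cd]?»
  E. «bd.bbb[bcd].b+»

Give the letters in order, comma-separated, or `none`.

E

A → no match — must end with "d"
B → no match
C → no match — must start with "c"
D → no match
E → match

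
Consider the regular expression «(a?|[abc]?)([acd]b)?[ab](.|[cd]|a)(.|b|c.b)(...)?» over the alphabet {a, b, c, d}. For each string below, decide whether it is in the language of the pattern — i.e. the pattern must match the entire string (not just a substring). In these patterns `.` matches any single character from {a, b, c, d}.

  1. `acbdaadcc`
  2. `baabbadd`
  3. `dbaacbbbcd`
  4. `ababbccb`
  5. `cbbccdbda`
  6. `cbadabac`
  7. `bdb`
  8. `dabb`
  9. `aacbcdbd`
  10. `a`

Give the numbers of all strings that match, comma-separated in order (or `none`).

1 → no match
2 → no match
3 → match
4 → match
5 → no match
6 → match
7 → match
8 → no match
9 → no match
10 → no match

3, 4, 6, 7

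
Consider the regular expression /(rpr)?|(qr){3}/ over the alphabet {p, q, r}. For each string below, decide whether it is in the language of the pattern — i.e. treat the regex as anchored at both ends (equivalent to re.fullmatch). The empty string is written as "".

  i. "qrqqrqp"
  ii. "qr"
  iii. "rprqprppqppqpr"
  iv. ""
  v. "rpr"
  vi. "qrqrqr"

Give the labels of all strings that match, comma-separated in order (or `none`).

iv, v, vi

i. "qrqqrqp" → no match
ii. "qr" → no match
iii → no match
iv. "" → match
v. "rpr" → match
vi. "qrqrqr" → match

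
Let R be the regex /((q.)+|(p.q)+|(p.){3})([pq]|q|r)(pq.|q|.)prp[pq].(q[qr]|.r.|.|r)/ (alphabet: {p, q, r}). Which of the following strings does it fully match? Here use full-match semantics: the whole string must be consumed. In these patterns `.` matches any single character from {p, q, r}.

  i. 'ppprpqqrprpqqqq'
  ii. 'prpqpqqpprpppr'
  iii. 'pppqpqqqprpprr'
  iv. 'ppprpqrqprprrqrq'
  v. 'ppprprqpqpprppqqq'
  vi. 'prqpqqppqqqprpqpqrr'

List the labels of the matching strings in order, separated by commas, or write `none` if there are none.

i → match
ii → match
iii → match
iv → no match
v → match
vi → match

i, ii, iii, v, vi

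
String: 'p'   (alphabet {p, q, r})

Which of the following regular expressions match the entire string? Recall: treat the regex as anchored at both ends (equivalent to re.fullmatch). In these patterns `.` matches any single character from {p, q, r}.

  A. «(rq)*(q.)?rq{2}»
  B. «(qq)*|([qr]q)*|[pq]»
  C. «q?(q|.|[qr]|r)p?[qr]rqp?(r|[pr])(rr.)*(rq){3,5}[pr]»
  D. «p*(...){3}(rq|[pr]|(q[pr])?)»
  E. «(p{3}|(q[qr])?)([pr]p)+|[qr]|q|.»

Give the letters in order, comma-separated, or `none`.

A → no match — must end with 'q'
B → match
C → no match
D → no match
E → match

B, E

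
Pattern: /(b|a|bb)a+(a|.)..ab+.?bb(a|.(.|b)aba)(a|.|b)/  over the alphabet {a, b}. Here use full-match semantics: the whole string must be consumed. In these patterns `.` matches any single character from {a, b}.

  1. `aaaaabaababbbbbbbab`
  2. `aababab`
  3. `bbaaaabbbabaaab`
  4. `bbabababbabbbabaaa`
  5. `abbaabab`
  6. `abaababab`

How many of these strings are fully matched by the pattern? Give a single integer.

0

1 → no match
2 → no match
3 → no match
4 → no match
5 → no match
6 → no match
Total matched: 0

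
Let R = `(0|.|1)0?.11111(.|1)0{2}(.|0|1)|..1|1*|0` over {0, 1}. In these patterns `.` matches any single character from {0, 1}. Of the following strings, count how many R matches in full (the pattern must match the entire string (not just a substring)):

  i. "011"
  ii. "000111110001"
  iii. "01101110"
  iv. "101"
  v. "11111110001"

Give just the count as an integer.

i → match
ii → match
iii → no match
iv → match
v → match
Total matched: 4

4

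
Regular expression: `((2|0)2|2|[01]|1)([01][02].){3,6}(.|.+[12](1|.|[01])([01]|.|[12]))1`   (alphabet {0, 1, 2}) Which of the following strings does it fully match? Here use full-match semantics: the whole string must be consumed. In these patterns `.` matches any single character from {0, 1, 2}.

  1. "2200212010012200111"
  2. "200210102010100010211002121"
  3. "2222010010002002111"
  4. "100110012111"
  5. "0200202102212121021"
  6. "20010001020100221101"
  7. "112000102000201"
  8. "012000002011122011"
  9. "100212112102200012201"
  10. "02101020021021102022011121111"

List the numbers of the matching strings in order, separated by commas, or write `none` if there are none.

1 → match
2 → match
3 → no match
4 → match
5 → match
6 → match
7 → match
8 → match
9 → match
10 → match

1, 2, 4, 5, 6, 7, 8, 9, 10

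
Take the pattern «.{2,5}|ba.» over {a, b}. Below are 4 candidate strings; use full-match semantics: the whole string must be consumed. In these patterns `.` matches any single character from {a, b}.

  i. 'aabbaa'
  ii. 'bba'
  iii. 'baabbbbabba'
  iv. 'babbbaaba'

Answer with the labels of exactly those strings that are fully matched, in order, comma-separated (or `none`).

i → no match
ii → match
iii → no match
iv → no match

ii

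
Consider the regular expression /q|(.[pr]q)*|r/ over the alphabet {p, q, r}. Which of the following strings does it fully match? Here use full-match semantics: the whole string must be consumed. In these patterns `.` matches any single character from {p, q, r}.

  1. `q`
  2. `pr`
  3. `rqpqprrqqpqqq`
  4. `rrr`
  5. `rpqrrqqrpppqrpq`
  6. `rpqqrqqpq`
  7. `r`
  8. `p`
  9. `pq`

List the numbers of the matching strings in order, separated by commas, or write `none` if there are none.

1. `q` → match
2. `pr` → no match
3 → no match
4. `rrr` → no match
5 → no match
6. `rpqqrqqpq` → match
7. `r` → match
8. `p` → no match
9. `pq` → no match

1, 6, 7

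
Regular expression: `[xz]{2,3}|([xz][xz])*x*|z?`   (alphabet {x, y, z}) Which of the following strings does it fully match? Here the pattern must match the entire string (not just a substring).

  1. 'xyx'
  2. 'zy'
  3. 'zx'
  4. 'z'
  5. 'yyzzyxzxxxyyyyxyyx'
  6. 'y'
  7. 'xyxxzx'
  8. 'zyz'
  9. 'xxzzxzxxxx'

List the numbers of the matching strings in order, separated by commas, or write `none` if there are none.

1. 'xyx' → no match
2. 'zy' → no match
3. 'zx' → match
4. 'z' → match
5 → no match
6. 'y' → no match
7. 'xyxxzx' → no match
8. 'zyz' → no match
9. 'xxzzxzxxxx' → match

3, 4, 9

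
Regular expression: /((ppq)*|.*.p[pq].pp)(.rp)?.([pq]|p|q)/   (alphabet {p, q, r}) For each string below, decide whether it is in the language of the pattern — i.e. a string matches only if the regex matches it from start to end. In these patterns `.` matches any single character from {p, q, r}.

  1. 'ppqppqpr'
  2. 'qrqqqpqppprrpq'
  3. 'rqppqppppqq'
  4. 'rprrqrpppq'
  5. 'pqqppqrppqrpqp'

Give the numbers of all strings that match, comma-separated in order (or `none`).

1. 'ppqppqpr' → no match
2 → no match
3. 'rqppqppppqq' → no match
4. 'rprrqrpppq' → no match
5 → match

5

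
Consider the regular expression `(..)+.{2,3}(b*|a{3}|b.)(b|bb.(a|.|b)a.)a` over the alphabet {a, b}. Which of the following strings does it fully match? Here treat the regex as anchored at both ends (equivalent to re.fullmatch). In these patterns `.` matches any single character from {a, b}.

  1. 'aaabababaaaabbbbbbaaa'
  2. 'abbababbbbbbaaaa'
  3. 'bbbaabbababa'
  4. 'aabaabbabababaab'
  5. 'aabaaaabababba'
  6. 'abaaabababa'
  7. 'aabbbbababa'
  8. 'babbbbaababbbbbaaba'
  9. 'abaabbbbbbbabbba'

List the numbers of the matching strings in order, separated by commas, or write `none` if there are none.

1, 2, 3, 5, 6, 7, 8, 9

1 → match
2 → match
3 → match
4 → no match — must end with 'a'
5 → match
6 → match
7 → match
8 → match
9 → match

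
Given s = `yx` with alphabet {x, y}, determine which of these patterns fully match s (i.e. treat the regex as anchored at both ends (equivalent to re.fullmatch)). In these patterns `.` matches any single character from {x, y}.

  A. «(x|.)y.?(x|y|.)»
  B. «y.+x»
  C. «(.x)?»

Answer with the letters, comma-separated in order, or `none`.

A → no match
B → no match
C → match

C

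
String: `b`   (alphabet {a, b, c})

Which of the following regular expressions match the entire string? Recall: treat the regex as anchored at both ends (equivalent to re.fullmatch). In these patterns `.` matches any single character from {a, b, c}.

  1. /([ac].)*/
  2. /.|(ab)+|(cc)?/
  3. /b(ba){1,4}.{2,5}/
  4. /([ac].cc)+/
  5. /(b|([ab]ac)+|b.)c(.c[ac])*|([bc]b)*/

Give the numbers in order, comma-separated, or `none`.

1 → no match
2 → match
3 → no match — must start with `bba`
4 → no match — must end with `cc`
5 → no match

2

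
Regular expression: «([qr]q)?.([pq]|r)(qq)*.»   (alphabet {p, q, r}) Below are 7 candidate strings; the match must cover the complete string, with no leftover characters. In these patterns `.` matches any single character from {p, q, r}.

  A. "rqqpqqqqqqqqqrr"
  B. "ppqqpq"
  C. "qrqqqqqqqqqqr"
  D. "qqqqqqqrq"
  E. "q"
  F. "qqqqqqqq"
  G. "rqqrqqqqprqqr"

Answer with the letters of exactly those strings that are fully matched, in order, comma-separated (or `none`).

A → no match
B → no match
C → match
D → no match
E → no match
F → no match
G → no match

C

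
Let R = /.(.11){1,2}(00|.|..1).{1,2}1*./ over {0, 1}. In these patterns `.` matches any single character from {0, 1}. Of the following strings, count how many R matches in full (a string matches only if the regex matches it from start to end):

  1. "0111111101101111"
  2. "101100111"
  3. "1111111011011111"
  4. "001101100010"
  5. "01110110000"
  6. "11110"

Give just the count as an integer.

5

1 → match
2 → match
3 → match
4 → match
5 → match
6 → no match
Total matched: 5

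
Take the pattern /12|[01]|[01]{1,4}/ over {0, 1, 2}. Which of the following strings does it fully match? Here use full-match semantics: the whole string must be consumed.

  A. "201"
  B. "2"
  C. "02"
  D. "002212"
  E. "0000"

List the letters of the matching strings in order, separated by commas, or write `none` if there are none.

A → no match
B → no match
C → no match
D → no match
E → match

E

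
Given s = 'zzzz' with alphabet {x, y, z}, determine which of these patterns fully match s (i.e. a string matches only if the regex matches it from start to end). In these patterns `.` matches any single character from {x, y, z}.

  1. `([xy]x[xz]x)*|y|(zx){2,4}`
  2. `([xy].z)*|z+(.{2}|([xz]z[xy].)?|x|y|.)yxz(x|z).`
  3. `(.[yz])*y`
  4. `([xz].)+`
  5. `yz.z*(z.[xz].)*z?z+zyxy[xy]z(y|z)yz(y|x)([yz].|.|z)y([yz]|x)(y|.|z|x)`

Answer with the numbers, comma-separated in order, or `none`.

1 → no match
2 → no match
3 → no match — must end with 'y'
4 → match
5 → no match — must start with 'yz'

4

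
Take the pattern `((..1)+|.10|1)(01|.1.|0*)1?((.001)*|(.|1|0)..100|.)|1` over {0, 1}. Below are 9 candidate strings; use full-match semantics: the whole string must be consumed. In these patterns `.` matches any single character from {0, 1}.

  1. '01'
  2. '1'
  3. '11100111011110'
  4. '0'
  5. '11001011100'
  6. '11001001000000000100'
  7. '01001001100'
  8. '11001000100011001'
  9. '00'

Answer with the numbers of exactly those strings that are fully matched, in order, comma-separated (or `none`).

1 → no match
2 → match
3 → no match
4 → no match
5 → match
6 → no match
7 → match
8 → match
9 → no match

2, 5, 7, 8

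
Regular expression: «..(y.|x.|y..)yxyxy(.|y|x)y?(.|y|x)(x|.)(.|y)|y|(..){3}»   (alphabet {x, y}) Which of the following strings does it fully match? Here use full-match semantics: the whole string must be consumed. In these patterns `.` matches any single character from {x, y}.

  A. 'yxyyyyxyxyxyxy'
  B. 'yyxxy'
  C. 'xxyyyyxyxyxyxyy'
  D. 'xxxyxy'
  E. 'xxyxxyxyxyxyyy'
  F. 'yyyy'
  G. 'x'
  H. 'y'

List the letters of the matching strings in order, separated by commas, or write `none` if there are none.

A → match
B → no match
C → match
D → match
E → match
F → no match
G → no match
H → match

A, C, D, E, H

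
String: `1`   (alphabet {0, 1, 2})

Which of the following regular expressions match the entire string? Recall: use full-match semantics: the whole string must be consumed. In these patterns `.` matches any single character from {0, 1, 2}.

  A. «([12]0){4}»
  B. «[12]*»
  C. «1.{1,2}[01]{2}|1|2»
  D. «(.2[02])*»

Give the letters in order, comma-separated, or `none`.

B, C

A → no match — must end with `0`
B → match
C → match
D → no match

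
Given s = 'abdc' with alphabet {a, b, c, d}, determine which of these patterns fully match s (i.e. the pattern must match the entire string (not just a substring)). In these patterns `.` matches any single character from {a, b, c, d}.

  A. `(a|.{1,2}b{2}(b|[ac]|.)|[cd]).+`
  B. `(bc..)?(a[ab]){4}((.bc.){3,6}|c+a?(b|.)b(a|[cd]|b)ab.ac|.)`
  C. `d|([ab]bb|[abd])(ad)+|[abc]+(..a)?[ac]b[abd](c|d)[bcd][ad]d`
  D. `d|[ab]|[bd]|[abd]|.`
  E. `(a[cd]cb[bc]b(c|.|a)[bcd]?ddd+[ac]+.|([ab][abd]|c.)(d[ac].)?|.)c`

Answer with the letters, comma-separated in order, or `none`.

A → match
B → no match
C → no match
D → no match
E → no match

A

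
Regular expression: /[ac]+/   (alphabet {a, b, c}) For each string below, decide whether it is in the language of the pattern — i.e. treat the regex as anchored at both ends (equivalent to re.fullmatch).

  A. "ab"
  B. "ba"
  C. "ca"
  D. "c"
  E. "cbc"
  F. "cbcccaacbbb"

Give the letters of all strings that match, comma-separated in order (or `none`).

A. "ab" → no match
B. "ba" → no match
C. "ca" → match
D. "c" → match
E. "cbc" → no match
F. "cbcccaacbbb" → no match

C, D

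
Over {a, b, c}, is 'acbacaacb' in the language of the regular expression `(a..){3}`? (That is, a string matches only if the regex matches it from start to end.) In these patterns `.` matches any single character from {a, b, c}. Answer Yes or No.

Yes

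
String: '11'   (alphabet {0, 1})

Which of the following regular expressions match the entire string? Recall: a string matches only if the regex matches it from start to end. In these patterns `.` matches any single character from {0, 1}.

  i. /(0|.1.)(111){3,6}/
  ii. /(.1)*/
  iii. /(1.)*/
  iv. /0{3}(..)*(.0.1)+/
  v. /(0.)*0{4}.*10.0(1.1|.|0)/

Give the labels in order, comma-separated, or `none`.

ii, iii

i → no match — must end with '111'
ii → match
iii → match
iv → no match — must start with '0'
v → no match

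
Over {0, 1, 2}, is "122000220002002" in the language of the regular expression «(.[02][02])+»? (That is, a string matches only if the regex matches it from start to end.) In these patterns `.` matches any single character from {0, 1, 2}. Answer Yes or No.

Yes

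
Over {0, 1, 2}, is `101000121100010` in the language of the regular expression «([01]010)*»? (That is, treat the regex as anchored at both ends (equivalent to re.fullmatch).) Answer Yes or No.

No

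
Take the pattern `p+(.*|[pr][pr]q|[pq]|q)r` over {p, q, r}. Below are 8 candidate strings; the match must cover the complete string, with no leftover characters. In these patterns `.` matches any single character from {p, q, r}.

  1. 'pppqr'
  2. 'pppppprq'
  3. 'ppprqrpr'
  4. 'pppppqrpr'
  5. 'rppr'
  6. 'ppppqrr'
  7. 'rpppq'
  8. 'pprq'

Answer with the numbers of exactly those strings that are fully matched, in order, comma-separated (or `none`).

1 → match
2 → no match — must end with 'r'
3 → match
4 → match
5 → no match — must start with 'p'
6 → match
7 → no match — must start with 'p'
8 → no match — must end with 'r'

1, 3, 4, 6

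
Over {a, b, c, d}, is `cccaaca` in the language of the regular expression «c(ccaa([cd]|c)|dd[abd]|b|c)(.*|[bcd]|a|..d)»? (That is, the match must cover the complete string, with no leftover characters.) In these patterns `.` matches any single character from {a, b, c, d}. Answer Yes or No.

Yes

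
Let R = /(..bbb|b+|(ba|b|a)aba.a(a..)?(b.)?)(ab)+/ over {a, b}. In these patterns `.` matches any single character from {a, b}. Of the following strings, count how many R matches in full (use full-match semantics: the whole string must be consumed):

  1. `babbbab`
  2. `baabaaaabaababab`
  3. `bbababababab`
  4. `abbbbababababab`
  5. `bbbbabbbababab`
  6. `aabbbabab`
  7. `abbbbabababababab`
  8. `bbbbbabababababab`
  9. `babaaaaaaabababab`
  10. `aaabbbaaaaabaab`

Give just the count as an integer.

1 → match
2 → match
3 → match
4 → match
5 → no match
6 → match
7 → match
8 → match
9 → match
10 → no match
Total matched: 8

8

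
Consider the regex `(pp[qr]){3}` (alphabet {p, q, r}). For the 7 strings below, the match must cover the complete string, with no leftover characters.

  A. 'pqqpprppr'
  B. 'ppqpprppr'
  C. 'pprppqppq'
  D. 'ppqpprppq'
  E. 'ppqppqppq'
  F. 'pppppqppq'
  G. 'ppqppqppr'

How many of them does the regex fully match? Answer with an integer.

A → no match — must start with 'pp'
B → match
C → match
D → match
E → match
F → no match
G → match
Total matched: 5

5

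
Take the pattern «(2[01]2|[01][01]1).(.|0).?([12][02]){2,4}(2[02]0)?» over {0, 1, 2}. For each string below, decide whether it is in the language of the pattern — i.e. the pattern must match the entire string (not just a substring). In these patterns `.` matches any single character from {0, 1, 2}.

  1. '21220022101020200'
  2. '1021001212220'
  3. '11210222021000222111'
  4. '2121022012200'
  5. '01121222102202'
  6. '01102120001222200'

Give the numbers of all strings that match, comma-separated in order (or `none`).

1, 4

1 → match
2 → no match
3 → no match
4 → match
5 → no match
6 → no match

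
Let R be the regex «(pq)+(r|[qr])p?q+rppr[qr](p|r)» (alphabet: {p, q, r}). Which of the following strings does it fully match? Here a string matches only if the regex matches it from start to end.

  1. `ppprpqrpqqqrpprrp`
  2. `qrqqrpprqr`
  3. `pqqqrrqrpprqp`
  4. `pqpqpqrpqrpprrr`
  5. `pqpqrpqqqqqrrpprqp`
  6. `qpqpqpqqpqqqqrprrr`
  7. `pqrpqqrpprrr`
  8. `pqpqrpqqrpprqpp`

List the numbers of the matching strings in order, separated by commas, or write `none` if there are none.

1 → no match — must start with `pq`
2 → no match — must start with `pq`
3 → no match
4 → match
5 → no match
6 → no match — must start with `pq`
7 → match
8 → no match

4, 7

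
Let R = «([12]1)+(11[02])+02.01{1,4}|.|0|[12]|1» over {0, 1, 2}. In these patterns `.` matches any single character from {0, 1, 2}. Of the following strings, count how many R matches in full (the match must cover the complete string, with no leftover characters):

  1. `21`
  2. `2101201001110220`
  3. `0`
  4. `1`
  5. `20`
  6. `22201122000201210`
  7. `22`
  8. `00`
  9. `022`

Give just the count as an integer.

2

1 → no match
2 → no match
3 → match
4 → match
5 → no match
6 → no match
7 → no match
8 → no match
9 → no match
Total matched: 2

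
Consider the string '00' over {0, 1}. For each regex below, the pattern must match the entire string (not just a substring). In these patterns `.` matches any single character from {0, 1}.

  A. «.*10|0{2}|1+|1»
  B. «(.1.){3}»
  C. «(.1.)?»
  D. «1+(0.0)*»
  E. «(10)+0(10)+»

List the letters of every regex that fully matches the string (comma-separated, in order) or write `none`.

A → match
B → no match
C → no match
D → no match — must start with '1'
E → no match — must start with '10'

A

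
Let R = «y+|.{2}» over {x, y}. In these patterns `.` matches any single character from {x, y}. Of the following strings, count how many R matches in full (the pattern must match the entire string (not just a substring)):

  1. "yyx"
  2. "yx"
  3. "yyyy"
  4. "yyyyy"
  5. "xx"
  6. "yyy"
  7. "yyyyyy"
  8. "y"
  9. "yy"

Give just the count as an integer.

8

1 → no match
2 → match
3 → match
4 → match
5 → match
6 → match
7 → match
8 → match
9 → match
Total matched: 8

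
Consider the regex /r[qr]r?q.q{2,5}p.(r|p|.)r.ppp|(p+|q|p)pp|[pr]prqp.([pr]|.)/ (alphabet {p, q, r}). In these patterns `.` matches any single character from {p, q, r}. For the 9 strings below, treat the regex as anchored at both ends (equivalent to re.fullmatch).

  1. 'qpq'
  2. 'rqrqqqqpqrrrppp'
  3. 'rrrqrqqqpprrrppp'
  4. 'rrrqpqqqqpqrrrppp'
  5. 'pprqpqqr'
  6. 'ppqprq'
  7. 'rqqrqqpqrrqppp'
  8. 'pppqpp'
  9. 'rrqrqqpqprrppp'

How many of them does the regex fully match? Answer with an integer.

1 → no match
2 → match
3 → match
4 → match
5 → no match
6 → no match
7 → match
8 → no match
9 → match
Total matched: 5

5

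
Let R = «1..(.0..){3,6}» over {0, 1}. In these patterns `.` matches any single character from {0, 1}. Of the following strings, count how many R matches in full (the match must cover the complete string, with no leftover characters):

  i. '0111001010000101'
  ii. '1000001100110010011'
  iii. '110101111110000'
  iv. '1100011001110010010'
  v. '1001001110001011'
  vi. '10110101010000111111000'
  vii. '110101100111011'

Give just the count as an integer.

i → no match — must start with '1'
ii → match
iii → no match
iv → match
v → no match
vi → no match
vii → match
Total matched: 3

3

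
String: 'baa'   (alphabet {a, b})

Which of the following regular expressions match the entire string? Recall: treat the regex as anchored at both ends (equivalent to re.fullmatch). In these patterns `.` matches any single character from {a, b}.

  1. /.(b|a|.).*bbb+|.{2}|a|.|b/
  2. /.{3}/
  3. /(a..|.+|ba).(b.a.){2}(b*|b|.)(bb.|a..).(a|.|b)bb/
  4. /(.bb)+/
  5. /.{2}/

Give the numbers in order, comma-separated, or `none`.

1 → no match
2 → match
3 → no match — must end with 'bb'
4 → no match — must end with 'bb'
5 → no match

2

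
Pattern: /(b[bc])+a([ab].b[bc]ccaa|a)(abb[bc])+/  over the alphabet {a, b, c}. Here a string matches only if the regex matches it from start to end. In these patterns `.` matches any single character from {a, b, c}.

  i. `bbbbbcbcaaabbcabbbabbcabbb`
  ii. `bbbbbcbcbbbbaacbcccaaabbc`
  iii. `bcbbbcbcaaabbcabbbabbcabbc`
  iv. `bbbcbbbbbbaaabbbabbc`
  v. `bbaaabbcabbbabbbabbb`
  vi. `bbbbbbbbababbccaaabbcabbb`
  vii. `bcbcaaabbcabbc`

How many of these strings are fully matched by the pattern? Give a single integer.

7

i → match
ii → match
iii → match
iv → match
v → match
vi → match
vii → match
Total matched: 7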